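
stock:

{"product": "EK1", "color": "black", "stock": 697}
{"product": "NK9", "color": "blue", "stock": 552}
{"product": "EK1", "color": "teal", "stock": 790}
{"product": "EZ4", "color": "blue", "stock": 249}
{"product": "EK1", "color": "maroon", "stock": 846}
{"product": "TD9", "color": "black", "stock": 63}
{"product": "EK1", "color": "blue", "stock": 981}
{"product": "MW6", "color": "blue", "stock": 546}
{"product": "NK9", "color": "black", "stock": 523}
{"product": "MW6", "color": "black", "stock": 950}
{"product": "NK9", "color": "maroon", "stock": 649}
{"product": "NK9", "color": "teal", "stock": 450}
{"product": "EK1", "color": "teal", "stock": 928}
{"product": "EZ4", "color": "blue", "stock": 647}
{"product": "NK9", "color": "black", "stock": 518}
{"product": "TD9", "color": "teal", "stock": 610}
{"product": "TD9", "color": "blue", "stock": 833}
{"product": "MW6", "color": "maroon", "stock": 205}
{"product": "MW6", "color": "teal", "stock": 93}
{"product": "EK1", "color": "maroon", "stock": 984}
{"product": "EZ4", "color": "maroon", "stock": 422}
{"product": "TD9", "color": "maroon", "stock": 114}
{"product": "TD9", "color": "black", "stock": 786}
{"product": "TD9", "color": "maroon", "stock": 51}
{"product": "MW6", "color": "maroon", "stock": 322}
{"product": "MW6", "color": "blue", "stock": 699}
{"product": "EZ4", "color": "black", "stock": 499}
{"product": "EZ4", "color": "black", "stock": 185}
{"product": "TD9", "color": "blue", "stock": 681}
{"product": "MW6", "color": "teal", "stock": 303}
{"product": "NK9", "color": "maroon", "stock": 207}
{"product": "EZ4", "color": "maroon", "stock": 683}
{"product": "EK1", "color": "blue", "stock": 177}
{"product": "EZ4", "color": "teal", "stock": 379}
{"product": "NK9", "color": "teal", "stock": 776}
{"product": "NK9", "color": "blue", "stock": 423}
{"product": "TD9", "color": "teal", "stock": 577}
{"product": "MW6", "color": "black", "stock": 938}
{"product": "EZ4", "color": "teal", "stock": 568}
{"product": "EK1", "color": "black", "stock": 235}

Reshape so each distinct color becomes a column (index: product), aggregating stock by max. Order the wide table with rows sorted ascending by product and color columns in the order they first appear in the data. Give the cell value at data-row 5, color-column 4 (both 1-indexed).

114

With rows sorted ascending by product, row 5 is product=TD9. color columns in first-appearance order: black, blue, teal, maroon; column 4 is maroon.
Long rows with product=TD9, color=maroon: max(114, 51) = 114.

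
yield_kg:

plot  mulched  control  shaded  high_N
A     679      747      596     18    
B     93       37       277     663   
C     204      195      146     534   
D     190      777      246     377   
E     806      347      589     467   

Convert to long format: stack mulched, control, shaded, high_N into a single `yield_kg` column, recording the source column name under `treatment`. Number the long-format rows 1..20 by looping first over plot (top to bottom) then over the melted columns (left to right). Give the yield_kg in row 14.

20 rows total (5 × 4). Row 14: index ⌊(14-1)/4⌋ = 3 into plot → D; (14-1) mod 4 = 1 into the melted columns → control.
So row 14 is (D, control, 777); yield_kg = 777.

777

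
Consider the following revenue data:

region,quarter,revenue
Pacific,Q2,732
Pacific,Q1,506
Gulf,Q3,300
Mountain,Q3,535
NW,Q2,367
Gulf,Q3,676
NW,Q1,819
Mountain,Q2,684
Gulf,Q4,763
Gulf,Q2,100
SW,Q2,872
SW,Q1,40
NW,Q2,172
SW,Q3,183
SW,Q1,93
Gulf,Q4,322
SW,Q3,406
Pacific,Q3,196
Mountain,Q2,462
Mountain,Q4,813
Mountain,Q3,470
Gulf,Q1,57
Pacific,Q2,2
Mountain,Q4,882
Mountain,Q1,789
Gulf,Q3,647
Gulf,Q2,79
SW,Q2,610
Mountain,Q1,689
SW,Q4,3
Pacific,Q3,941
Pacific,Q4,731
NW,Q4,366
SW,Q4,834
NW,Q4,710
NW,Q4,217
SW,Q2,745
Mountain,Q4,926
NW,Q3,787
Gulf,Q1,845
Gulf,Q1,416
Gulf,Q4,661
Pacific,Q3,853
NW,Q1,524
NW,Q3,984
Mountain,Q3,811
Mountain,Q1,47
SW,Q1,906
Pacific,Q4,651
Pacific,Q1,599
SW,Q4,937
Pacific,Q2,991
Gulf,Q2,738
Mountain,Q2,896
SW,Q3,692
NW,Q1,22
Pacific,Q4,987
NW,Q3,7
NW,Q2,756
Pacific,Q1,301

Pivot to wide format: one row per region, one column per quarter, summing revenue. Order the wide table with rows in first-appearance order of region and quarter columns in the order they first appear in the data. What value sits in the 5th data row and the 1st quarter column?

2227

With rows in first-appearance order of region, row 5 is region=SW. quarter columns in first-appearance order: Q2, Q1, Q3, Q4; column 1 is Q2.
Long rows with region=SW, quarter=Q2: 872 + 610 + 745 = 2227.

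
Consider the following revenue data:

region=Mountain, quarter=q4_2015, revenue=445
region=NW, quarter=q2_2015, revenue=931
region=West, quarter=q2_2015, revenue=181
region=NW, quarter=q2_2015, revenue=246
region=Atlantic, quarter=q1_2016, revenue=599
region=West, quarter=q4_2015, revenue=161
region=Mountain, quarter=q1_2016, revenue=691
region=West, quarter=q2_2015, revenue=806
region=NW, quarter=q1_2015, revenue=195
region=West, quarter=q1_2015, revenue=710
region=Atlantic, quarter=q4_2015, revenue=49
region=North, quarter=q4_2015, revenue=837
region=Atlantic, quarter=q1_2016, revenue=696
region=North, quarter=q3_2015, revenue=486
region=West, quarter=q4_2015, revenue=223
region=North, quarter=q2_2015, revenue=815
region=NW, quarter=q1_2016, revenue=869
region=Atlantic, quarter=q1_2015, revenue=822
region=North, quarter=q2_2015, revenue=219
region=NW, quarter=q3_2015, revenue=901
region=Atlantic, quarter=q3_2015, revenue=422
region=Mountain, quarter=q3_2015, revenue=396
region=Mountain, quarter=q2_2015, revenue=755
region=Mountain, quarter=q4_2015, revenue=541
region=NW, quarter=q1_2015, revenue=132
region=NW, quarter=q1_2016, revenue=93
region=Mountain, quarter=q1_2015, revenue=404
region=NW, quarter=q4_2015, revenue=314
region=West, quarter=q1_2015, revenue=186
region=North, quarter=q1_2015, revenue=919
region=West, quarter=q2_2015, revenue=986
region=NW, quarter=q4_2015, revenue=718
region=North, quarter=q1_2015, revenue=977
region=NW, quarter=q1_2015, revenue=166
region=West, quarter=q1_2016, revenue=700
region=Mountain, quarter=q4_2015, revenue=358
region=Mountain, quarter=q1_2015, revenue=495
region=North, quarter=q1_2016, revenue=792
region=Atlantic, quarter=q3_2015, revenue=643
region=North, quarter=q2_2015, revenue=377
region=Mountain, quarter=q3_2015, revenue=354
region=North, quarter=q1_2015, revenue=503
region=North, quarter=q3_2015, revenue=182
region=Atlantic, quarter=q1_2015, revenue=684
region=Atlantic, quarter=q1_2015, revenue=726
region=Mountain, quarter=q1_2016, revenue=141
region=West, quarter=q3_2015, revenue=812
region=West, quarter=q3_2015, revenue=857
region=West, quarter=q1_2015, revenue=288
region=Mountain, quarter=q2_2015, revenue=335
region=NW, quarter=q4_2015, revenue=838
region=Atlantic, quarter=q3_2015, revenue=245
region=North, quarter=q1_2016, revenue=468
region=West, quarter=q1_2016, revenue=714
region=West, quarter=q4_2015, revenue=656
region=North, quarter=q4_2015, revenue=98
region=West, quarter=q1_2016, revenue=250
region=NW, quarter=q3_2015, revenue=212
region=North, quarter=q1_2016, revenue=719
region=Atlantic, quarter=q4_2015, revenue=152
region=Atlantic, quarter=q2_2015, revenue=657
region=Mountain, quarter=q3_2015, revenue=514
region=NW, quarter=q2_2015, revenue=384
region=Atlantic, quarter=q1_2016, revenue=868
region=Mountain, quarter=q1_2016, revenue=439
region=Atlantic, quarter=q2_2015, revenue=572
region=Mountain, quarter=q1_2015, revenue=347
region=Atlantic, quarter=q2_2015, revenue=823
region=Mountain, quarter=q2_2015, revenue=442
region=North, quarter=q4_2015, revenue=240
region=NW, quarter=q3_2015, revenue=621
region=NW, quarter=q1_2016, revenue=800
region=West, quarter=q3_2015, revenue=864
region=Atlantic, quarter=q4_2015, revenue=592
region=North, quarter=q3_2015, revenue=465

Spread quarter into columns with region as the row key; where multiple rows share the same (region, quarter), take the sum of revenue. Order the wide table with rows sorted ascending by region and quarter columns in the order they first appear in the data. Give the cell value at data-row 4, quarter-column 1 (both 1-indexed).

1175

With rows sorted ascending by region, row 4 is region=North. quarter columns in first-appearance order: q4_2015, q2_2015, q1_2016, q1_2015, q3_2015; column 1 is q4_2015.
Long rows with region=North, quarter=q4_2015: 837 + 98 + 240 = 1175.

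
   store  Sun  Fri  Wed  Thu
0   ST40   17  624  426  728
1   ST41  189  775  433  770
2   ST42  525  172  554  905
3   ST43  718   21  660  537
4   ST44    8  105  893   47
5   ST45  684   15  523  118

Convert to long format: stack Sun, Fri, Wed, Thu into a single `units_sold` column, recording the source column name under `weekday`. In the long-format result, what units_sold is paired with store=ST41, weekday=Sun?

189

Unpivoting turns each (store, wide-column) pair into one long row.
The wide cell at row ST41, column Sun holds 189, so the long row (ST41, Sun) has units_sold=189.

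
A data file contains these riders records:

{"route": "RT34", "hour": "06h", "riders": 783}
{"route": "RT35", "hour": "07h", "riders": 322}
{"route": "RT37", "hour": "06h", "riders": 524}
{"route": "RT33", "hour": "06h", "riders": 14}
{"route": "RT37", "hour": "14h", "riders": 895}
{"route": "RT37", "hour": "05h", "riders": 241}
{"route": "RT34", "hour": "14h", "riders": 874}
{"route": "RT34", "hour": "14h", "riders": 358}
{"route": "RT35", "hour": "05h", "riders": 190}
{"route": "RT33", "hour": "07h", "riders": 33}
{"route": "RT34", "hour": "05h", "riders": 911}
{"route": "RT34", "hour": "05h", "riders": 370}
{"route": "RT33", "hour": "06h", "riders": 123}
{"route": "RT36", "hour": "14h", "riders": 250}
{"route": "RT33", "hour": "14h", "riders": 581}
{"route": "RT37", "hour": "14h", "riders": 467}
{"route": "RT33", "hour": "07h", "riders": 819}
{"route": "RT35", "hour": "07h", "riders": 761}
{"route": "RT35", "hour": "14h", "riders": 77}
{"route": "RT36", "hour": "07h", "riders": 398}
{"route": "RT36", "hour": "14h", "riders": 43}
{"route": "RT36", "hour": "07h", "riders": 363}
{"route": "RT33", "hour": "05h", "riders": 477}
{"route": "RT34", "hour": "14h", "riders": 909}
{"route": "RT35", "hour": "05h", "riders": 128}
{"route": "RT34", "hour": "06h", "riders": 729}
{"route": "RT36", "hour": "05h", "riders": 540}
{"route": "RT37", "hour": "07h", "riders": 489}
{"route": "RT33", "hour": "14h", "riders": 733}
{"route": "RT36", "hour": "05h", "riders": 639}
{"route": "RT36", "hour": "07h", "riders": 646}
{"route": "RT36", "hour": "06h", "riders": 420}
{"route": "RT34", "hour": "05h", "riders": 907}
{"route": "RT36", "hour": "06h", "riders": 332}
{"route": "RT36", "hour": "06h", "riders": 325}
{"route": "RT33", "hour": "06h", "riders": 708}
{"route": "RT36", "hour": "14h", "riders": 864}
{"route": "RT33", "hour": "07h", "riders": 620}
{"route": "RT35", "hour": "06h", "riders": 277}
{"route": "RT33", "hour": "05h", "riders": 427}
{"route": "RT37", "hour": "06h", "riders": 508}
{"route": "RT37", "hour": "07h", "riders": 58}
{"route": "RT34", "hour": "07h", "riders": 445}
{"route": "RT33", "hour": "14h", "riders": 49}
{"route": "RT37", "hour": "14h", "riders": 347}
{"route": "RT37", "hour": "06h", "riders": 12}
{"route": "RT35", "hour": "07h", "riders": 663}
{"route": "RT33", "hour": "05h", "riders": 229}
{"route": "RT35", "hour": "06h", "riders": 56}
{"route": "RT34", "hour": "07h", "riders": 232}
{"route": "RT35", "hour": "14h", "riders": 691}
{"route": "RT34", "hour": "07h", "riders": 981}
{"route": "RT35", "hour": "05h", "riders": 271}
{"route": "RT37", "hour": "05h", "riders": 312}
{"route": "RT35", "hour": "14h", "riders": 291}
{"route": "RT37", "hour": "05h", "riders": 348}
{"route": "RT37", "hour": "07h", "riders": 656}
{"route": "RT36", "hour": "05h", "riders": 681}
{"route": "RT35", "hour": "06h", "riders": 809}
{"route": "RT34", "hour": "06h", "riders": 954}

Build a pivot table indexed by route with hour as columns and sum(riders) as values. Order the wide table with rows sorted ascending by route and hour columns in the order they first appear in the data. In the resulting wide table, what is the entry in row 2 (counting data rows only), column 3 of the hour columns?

With rows sorted ascending by route, row 2 is route=RT34. hour columns in first-appearance order: 06h, 07h, 14h, 05h; column 3 is 14h.
Long rows with route=RT34, hour=14h: 874 + 358 + 909 = 2141.

2141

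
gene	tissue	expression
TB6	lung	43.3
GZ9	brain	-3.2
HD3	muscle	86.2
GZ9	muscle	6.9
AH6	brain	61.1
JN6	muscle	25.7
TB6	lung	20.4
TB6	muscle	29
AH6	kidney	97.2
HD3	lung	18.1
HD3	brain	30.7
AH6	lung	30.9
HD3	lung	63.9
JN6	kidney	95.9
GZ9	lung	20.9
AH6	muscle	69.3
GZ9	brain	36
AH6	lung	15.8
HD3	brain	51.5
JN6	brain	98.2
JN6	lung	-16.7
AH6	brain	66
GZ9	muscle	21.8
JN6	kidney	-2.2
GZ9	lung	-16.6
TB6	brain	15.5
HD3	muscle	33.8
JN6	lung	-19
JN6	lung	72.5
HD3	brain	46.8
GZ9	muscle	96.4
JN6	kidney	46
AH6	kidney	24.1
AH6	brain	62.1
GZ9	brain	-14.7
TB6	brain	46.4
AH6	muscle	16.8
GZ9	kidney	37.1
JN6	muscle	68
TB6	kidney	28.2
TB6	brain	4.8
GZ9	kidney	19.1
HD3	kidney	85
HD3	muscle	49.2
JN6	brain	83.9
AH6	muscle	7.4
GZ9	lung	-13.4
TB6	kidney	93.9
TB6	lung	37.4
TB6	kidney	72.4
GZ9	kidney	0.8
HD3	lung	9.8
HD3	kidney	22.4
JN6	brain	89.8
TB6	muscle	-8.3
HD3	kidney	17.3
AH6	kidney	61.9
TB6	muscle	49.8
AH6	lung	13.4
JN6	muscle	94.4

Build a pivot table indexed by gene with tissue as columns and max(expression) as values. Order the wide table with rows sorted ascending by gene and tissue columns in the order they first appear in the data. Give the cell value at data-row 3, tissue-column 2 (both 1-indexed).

51.5

With rows sorted ascending by gene, row 3 is gene=HD3. tissue columns in first-appearance order: lung, brain, muscle, kidney; column 2 is brain.
Long rows with gene=HD3, tissue=brain: max(30.7, 51.5, 46.8) = 51.5.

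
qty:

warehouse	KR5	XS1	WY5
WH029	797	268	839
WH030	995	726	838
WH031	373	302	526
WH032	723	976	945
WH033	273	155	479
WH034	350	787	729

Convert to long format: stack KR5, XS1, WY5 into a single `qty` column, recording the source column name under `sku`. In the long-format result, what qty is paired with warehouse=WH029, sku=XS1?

268

Unpivoting turns each (warehouse, wide-column) pair into one long row.
The wide cell at row WH029, column XS1 holds 268, so the long row (WH029, XS1) has qty=268.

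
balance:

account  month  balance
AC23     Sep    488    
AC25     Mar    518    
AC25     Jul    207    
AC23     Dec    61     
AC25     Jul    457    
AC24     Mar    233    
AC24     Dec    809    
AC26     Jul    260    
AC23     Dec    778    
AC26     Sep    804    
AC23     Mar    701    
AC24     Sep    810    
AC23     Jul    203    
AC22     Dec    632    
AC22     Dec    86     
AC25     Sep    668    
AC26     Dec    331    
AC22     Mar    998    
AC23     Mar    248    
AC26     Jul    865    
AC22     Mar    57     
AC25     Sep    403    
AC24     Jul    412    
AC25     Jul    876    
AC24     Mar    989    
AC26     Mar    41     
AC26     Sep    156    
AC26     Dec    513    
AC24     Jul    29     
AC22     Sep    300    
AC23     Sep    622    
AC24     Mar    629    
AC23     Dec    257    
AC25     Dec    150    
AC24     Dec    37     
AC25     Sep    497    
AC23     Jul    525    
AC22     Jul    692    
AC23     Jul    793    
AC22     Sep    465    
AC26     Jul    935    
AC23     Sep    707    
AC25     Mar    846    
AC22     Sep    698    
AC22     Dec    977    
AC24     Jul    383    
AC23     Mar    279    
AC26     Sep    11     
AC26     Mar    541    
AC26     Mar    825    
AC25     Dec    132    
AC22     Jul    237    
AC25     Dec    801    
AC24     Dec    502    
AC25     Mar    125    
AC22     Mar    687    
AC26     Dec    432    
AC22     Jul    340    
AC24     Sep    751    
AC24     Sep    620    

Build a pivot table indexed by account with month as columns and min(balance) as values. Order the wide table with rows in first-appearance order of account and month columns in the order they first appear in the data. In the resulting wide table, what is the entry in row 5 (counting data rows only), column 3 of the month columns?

With rows in first-appearance order of account, row 5 is account=AC22. month columns in first-appearance order: Sep, Mar, Jul, Dec; column 3 is Jul.
Long rows with account=AC22, month=Jul: min(692, 237, 340) = 237.

237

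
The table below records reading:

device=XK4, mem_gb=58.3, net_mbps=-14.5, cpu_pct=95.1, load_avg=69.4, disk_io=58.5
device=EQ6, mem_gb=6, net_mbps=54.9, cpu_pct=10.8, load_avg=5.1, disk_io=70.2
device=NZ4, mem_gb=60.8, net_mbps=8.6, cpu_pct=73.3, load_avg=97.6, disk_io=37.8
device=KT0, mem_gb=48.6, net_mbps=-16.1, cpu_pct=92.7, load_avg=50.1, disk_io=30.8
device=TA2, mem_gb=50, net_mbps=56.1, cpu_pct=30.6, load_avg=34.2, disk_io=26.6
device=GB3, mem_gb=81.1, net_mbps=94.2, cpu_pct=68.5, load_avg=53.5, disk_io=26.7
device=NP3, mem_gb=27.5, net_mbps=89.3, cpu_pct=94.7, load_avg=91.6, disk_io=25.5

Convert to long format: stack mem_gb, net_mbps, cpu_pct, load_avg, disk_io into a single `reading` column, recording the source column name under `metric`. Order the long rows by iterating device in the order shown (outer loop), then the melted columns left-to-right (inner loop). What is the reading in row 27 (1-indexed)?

35 rows total (7 × 5). Row 27: index ⌊(27-1)/5⌋ = 5 into device → GB3; (27-1) mod 5 = 1 into the melted columns → net_mbps.
So row 27 is (GB3, net_mbps, 94.2); reading = 94.2.

94.2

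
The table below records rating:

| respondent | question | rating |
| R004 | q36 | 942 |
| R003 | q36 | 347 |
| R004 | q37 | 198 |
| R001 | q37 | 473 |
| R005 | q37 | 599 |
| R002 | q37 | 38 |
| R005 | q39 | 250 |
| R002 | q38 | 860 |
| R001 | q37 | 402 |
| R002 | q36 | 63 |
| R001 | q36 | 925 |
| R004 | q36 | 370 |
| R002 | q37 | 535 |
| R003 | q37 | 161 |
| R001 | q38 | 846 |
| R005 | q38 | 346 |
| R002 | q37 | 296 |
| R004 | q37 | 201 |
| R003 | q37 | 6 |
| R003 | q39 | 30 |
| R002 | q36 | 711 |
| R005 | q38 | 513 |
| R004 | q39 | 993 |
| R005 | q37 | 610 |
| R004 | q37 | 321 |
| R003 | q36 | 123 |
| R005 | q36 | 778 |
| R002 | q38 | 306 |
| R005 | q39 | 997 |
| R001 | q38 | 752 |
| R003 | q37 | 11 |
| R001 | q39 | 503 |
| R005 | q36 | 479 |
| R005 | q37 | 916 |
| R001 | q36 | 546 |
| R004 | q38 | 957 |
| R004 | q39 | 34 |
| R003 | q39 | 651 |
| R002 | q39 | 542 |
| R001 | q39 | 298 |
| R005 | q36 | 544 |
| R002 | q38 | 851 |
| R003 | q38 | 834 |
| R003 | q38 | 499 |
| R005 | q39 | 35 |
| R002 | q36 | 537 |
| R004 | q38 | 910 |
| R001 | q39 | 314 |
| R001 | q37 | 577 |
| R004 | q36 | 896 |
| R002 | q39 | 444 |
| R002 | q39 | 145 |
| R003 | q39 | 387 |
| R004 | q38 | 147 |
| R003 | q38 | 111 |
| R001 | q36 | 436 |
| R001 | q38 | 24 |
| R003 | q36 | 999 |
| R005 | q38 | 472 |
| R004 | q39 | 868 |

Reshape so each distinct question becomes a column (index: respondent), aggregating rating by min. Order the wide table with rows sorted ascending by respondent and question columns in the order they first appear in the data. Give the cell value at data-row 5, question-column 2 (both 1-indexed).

With rows sorted ascending by respondent, row 5 is respondent=R005. question columns in first-appearance order: q36, q37, q39, q38; column 2 is q37.
Long rows with respondent=R005, question=q37: min(599, 610, 916) = 599.

599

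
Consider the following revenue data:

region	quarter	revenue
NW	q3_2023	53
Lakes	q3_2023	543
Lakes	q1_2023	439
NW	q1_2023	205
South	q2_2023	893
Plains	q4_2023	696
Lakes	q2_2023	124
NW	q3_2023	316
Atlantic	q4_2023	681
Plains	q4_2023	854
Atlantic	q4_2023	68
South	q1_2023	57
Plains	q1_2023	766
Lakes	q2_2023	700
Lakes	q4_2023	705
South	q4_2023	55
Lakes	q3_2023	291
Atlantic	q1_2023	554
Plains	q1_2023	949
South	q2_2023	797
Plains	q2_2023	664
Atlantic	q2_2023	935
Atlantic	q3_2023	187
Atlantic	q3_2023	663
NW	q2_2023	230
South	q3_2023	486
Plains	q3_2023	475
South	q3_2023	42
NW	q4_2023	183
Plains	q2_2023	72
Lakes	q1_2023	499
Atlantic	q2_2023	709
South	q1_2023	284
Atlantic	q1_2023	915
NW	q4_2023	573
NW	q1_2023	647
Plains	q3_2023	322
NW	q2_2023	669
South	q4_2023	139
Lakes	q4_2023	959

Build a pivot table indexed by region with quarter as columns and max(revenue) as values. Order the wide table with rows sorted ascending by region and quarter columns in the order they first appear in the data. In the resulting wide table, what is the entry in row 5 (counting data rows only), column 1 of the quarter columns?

486

With rows sorted ascending by region, row 5 is region=South. quarter columns in first-appearance order: q3_2023, q1_2023, q2_2023, q4_2023; column 1 is q3_2023.
Long rows with region=South, quarter=q3_2023: max(486, 42) = 486.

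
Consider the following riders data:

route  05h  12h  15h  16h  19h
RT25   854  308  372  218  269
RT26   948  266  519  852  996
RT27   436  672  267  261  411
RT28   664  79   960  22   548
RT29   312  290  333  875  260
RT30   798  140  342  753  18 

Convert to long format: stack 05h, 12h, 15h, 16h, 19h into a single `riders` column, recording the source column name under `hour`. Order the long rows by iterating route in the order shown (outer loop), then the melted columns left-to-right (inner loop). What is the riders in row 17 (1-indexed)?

79

30 rows total (6 × 5). Row 17: index ⌊(17-1)/5⌋ = 3 into route → RT28; (17-1) mod 5 = 1 into the melted columns → 12h.
So row 17 is (RT28, 12h, 79); riders = 79.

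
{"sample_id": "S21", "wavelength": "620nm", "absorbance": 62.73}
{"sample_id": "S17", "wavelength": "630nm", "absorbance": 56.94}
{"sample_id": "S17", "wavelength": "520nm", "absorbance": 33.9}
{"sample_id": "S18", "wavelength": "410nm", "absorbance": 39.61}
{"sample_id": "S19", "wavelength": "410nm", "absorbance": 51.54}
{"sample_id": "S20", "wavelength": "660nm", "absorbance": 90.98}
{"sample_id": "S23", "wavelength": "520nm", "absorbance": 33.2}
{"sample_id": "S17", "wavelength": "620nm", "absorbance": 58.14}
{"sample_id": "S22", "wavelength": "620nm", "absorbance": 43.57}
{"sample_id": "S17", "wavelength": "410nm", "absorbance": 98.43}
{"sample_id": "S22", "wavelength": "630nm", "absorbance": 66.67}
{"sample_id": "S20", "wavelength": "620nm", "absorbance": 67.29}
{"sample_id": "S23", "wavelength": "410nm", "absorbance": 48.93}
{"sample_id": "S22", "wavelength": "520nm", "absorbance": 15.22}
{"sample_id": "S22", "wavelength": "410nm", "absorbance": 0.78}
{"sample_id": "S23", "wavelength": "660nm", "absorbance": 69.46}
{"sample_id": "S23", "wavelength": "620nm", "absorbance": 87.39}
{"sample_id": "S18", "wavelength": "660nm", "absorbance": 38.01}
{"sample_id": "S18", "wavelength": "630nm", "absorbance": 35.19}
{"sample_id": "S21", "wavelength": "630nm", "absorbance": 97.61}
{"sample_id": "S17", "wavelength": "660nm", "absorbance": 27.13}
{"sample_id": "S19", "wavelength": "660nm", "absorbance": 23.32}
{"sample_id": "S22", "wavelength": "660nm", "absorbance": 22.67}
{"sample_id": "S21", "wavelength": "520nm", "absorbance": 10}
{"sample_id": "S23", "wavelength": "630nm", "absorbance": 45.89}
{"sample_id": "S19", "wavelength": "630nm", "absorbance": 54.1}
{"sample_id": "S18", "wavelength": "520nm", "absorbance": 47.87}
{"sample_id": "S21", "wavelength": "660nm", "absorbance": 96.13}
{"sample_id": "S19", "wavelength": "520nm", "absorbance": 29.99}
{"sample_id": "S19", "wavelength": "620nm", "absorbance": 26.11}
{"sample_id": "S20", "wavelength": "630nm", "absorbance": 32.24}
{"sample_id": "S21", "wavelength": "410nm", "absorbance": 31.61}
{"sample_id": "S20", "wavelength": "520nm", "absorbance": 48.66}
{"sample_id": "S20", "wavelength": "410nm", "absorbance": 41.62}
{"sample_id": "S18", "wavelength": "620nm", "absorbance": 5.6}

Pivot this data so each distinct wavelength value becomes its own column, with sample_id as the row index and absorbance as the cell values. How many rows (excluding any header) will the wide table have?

7

7 distinct sample_id values → 7 rows.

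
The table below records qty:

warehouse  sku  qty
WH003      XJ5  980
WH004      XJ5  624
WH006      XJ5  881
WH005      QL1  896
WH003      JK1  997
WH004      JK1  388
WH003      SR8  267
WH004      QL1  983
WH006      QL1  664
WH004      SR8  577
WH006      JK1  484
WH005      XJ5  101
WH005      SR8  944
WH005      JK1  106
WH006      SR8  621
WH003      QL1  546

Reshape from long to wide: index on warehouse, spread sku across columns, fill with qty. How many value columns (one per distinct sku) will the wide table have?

4

4 distinct sku values: QL1, SR8, XJ5, JK1.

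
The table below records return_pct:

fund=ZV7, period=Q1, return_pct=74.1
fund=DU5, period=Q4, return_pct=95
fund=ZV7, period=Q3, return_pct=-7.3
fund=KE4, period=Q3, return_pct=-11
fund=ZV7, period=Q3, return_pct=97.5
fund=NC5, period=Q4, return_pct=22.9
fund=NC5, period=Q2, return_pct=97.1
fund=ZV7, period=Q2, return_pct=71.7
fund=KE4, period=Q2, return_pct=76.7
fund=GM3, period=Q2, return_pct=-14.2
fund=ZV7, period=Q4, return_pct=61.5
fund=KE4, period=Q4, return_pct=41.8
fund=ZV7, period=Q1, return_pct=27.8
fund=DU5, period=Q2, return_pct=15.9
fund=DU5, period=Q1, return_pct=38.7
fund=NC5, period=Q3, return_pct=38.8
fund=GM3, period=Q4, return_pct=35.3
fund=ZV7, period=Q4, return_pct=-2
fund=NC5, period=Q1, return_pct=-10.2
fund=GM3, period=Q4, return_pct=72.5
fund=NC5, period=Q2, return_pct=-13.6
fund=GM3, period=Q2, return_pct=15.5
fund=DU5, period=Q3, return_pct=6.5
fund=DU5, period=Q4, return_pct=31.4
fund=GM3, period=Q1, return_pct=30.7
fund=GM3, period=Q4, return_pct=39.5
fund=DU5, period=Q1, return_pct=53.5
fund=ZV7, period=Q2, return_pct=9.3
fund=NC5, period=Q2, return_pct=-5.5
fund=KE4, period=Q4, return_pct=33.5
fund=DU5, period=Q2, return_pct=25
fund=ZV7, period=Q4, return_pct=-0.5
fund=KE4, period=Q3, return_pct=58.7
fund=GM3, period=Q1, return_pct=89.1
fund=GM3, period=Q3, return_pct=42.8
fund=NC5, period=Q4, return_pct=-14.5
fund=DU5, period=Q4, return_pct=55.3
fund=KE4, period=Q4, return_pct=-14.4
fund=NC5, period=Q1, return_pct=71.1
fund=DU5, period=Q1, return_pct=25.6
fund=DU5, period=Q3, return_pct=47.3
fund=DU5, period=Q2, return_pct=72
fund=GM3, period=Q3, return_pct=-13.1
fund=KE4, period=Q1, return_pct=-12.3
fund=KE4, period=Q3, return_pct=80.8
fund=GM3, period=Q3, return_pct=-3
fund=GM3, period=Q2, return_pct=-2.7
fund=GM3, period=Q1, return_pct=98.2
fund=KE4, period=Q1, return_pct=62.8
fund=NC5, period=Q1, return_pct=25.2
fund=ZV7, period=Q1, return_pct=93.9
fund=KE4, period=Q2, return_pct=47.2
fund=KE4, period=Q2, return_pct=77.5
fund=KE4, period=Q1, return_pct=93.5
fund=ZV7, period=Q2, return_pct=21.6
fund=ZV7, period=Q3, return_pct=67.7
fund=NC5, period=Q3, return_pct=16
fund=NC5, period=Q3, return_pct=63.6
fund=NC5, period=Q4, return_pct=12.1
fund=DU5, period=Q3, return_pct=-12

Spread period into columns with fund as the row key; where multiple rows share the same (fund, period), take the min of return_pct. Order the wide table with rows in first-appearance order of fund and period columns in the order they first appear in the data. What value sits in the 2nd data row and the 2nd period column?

With rows in first-appearance order of fund, row 2 is fund=DU5. period columns in first-appearance order: Q1, Q4, Q3, Q2; column 2 is Q4.
Long rows with fund=DU5, period=Q4: min(95, 31.4, 55.3) = 31.4.

31.4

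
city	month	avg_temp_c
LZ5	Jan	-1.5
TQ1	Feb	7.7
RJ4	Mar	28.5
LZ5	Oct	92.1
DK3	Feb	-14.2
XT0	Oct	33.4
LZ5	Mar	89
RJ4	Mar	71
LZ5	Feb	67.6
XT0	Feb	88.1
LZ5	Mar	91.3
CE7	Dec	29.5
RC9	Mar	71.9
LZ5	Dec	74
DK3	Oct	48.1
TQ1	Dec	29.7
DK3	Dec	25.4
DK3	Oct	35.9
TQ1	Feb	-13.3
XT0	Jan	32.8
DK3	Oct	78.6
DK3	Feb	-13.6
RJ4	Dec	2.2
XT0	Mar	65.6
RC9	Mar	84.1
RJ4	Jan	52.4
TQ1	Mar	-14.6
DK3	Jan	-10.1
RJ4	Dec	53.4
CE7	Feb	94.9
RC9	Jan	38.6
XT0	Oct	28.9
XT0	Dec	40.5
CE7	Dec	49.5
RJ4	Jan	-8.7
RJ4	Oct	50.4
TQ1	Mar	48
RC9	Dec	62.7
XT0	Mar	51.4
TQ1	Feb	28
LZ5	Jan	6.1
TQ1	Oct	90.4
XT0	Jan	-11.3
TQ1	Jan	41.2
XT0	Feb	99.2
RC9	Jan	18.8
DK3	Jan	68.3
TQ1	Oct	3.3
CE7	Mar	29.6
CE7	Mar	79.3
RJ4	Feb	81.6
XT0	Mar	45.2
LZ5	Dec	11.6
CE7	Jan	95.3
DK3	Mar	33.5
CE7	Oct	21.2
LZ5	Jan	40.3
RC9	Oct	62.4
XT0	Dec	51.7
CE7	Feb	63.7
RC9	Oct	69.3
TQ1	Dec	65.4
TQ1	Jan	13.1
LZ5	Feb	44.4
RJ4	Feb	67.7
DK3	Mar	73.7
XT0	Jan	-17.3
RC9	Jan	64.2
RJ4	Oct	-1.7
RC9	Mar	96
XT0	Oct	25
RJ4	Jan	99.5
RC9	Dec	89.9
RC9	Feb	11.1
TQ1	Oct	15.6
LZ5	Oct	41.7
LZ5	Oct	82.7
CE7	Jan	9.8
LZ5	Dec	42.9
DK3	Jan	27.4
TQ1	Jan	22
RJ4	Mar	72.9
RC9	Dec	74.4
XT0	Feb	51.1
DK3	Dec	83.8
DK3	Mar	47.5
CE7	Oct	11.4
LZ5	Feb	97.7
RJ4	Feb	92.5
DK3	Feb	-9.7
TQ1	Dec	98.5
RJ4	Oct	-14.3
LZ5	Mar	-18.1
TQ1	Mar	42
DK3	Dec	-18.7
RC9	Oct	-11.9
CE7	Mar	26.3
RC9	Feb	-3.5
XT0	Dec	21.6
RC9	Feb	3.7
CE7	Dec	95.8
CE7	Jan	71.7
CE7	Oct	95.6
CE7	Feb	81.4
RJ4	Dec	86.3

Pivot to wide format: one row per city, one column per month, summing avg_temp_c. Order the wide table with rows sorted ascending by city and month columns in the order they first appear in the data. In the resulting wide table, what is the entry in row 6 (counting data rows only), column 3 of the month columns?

75.4

With rows sorted ascending by city, row 6 is city=TQ1. month columns in first-appearance order: Jan, Feb, Mar, Oct, Dec; column 3 is Mar.
Long rows with city=TQ1, month=Mar: -14.6 + 48 + 42 = 75.4.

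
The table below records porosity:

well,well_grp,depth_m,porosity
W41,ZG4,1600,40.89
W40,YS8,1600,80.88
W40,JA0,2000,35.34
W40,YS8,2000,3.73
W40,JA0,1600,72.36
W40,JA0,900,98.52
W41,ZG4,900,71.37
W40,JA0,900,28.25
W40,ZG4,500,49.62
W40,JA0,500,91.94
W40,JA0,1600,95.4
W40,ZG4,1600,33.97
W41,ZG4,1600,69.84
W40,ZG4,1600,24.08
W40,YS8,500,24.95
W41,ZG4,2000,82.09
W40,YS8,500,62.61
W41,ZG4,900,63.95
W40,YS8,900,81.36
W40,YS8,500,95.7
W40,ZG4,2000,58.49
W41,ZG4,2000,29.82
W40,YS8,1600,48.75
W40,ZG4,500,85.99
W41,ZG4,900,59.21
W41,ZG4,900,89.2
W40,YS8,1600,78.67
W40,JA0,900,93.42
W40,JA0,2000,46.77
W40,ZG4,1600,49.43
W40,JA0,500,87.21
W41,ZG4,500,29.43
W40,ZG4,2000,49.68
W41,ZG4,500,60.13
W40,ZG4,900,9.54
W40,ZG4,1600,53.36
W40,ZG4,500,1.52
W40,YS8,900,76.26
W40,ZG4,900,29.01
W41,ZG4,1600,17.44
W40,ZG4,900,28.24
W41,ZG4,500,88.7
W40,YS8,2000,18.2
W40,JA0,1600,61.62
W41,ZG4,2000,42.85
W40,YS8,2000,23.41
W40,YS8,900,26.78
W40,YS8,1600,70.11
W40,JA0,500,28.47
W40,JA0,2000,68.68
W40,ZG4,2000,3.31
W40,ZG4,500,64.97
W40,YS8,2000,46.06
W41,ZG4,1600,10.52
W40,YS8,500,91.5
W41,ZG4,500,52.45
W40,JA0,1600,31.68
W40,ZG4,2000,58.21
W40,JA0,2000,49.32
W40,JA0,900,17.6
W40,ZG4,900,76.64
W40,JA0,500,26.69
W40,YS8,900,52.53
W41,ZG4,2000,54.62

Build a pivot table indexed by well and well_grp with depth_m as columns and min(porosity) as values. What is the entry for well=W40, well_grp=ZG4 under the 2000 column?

3.31

Rows with well=W40, well_grp=ZG4 and depth_m=2000: porosity values are 58.49, 49.68, 3.31, 58.21.
min(58.49, 49.68, 3.31, 58.21) = 3.31.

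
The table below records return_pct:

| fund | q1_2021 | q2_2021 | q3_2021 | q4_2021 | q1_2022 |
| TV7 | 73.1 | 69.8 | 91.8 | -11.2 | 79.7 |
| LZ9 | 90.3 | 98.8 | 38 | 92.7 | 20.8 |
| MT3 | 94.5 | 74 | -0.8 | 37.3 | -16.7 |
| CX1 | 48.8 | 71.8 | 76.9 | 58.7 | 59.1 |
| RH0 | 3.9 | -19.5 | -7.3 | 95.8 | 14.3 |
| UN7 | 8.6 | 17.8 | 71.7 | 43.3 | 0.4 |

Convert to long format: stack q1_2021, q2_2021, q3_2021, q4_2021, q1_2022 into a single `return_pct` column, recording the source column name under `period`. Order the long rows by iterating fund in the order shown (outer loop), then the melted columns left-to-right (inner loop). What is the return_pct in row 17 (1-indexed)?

30 rows total (6 × 5). Row 17: index ⌊(17-1)/5⌋ = 3 into fund → CX1; (17-1) mod 5 = 1 into the melted columns → q2_2021.
So row 17 is (CX1, q2_2021, 71.8); return_pct = 71.8.

71.8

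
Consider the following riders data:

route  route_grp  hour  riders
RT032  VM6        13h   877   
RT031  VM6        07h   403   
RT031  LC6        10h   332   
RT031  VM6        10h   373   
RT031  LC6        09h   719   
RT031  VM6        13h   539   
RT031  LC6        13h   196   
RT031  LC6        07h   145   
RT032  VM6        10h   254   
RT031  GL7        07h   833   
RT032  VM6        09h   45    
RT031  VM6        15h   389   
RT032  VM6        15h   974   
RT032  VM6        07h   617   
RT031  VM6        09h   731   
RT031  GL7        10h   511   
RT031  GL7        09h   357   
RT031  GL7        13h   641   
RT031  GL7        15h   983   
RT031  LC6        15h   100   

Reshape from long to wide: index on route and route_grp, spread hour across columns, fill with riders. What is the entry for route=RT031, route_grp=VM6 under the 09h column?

Wide layout: rows indexed by route and route_grp, columns are the 5 distinct hour values (13h, 07h, 10h, 09h, 15h).
Cell (route=RT031, route_grp=VM6, hour=09h) draws from the long row where route=RT031, route_grp=VM6 and hour=09h, which has riders=731.

731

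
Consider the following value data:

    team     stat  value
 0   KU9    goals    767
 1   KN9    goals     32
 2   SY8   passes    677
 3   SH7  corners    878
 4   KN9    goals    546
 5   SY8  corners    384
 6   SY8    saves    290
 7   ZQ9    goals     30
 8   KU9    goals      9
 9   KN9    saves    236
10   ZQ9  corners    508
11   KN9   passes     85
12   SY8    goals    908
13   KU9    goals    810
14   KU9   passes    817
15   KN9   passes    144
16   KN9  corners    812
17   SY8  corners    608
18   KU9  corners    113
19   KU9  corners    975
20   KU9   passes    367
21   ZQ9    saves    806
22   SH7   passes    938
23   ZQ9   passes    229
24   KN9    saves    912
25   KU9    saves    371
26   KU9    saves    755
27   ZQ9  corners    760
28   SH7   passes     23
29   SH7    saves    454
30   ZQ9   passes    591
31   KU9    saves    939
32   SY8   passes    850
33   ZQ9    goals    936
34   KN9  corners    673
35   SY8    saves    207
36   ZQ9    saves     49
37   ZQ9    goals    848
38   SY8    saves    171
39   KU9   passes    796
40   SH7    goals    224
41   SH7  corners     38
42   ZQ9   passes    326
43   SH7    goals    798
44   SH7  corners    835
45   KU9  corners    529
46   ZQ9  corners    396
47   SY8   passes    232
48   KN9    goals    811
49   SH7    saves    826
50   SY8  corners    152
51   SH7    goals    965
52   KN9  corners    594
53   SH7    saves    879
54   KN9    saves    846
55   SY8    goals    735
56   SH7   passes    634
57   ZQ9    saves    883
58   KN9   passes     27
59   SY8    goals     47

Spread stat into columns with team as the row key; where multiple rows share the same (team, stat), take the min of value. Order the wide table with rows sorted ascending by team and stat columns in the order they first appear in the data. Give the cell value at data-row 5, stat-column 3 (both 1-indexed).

396

With rows sorted ascending by team, row 5 is team=ZQ9. stat columns in first-appearance order: goals, passes, corners, saves; column 3 is corners.
Long rows with team=ZQ9, stat=corners: min(508, 760, 396) = 396.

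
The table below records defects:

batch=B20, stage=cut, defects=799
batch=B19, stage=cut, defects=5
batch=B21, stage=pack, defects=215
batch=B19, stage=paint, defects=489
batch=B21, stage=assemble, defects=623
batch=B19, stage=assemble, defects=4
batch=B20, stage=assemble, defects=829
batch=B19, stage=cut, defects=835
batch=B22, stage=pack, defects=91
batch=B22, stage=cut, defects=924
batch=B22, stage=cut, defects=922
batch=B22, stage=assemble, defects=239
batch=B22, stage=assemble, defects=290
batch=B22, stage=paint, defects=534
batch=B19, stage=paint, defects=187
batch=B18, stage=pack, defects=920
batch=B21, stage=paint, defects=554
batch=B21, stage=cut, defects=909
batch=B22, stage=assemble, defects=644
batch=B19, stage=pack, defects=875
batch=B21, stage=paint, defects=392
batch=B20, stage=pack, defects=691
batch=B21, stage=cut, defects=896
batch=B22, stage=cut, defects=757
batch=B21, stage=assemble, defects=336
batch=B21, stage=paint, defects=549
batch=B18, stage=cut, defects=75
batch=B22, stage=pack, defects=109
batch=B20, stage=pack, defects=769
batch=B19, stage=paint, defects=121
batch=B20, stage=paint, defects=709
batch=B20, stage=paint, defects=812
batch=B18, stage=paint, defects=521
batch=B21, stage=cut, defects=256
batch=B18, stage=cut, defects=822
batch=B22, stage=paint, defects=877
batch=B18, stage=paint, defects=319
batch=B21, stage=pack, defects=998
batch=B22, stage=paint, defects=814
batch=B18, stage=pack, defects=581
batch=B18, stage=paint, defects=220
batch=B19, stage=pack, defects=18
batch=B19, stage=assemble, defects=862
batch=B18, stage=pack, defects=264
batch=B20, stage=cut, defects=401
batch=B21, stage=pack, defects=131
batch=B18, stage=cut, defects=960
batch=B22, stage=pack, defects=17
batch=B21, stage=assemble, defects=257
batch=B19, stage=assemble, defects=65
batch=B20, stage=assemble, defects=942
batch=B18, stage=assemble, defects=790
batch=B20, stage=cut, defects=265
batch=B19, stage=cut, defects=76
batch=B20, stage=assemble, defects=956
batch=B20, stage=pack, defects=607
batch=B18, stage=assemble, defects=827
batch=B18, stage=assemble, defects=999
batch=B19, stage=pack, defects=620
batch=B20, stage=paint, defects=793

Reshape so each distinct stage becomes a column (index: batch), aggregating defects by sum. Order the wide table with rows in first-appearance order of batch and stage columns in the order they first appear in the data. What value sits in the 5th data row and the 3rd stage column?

1060

With rows in first-appearance order of batch, row 5 is batch=B18. stage columns in first-appearance order: cut, pack, paint, assemble; column 3 is paint.
Long rows with batch=B18, stage=paint: 521 + 319 + 220 = 1060.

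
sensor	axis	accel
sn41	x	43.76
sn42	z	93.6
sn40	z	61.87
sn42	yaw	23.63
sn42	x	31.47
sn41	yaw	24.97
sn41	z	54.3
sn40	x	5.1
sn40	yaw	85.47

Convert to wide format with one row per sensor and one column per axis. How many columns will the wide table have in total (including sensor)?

1 column for sensor plus 3 distinct axis values → 4 columns.

4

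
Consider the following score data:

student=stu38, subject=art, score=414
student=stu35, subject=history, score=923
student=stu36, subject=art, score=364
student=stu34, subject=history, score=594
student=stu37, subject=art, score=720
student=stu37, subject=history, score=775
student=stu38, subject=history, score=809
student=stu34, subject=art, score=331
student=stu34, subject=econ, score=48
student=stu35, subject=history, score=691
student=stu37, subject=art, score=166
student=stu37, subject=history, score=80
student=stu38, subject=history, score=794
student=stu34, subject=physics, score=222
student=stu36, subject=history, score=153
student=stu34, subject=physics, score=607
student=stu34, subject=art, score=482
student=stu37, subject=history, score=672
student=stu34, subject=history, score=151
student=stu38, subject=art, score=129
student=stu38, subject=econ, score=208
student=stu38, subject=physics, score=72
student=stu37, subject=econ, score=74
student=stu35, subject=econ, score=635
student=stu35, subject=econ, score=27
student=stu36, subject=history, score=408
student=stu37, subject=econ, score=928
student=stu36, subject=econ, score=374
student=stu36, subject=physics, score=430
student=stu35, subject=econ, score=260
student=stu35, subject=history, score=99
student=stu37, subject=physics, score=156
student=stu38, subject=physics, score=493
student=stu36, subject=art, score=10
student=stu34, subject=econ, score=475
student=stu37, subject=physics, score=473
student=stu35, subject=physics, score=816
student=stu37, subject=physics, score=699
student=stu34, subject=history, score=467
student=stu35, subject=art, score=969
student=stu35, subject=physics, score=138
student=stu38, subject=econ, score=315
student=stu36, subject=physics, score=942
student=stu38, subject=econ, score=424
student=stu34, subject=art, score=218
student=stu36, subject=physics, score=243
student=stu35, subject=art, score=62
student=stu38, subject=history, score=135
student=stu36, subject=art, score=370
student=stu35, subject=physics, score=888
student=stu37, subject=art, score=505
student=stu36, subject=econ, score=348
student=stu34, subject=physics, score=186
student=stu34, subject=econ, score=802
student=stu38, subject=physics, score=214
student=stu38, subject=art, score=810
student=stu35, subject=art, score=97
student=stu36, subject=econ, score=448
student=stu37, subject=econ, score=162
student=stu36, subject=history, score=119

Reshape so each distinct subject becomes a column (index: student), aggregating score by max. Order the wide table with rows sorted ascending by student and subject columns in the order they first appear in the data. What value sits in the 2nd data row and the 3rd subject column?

635

With rows sorted ascending by student, row 2 is student=stu35. subject columns in first-appearance order: art, history, econ, physics; column 3 is econ.
Long rows with student=stu35, subject=econ: max(635, 27, 260) = 635.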